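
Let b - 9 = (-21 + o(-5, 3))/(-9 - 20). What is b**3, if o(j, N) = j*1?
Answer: 23639903/24389 ≈ 969.29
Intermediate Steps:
o(j, N) = j
b = 287/29 (b = 9 + (-21 - 5)/(-9 - 20) = 9 - 26/(-29) = 9 - 26*(-1/29) = 9 + 26/29 = 287/29 ≈ 9.8965)
b**3 = (287/29)**3 = 23639903/24389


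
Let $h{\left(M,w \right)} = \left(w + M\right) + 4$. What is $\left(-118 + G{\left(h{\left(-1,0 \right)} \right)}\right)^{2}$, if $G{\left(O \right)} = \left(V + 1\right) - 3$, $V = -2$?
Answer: $14884$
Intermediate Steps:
$h{\left(M,w \right)} = 4 + M + w$ ($h{\left(M,w \right)} = \left(M + w\right) + 4 = 4 + M + w$)
$G{\left(O \right)} = -4$ ($G{\left(O \right)} = \left(-2 + 1\right) - 3 = -1 - 3 = -4$)
$\left(-118 + G{\left(h{\left(-1,0 \right)} \right)}\right)^{2} = \left(-118 - 4\right)^{2} = \left(-122\right)^{2} = 14884$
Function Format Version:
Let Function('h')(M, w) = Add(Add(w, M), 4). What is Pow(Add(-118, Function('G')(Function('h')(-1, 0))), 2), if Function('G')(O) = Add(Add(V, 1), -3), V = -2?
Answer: 14884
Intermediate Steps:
Function('h')(M, w) = Add(4, M, w) (Function('h')(M, w) = Add(Add(M, w), 4) = Add(4, M, w))
Function('G')(O) = -4 (Function('G')(O) = Add(Add(-2, 1), -3) = Add(-1, -3) = -4)
Pow(Add(-118, Function('G')(Function('h')(-1, 0))), 2) = Pow(Add(-118, -4), 2) = Pow(-122, 2) = 14884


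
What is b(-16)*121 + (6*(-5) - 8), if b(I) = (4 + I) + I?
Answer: -3426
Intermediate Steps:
b(I) = 4 + 2*I
b(-16)*121 + (6*(-5) - 8) = (4 + 2*(-16))*121 + (6*(-5) - 8) = (4 - 32)*121 + (-30 - 8) = -28*121 - 38 = -3388 - 38 = -3426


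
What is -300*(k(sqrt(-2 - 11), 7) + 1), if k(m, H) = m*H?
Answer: -300 - 2100*I*sqrt(13) ≈ -300.0 - 7571.7*I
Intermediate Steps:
k(m, H) = H*m
-300*(k(sqrt(-2 - 11), 7) + 1) = -300*(7*sqrt(-2 - 11) + 1) = -300*(7*sqrt(-13) + 1) = -300*(7*(I*sqrt(13)) + 1) = -300*(7*I*sqrt(13) + 1) = -300*(1 + 7*I*sqrt(13)) = -300 - 2100*I*sqrt(13)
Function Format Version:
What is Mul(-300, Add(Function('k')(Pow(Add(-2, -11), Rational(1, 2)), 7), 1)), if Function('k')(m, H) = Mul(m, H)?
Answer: Add(-300, Mul(-2100, I, Pow(13, Rational(1, 2)))) ≈ Add(-300.00, Mul(-7571.7, I))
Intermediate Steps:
Function('k')(m, H) = Mul(H, m)
Mul(-300, Add(Function('k')(Pow(Add(-2, -11), Rational(1, 2)), 7), 1)) = Mul(-300, Add(Mul(7, Pow(Add(-2, -11), Rational(1, 2))), 1)) = Mul(-300, Add(Mul(7, Pow(-13, Rational(1, 2))), 1)) = Mul(-300, Add(Mul(7, Mul(I, Pow(13, Rational(1, 2)))), 1)) = Mul(-300, Add(Mul(7, I, Pow(13, Rational(1, 2))), 1)) = Mul(-300, Add(1, Mul(7, I, Pow(13, Rational(1, 2))))) = Add(-300, Mul(-2100, I, Pow(13, Rational(1, 2))))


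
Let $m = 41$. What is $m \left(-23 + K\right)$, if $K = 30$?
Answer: $287$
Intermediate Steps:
$m \left(-23 + K\right) = 41 \left(-23 + 30\right) = 41 \cdot 7 = 287$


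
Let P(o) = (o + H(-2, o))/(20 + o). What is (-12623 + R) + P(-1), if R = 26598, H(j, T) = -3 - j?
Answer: 265523/19 ≈ 13975.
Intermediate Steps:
P(o) = (-1 + o)/(20 + o) (P(o) = (o + (-3 - 1*(-2)))/(20 + o) = (o + (-3 + 2))/(20 + o) = (o - 1)/(20 + o) = (-1 + o)/(20 + o))
(-12623 + R) + P(-1) = (-12623 + 26598) + (-1 - 1)/(20 - 1) = 13975 - 2/19 = 265523/19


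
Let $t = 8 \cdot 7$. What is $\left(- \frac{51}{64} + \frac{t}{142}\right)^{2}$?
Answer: $\frac{3345241}{20647936} \approx 0.16201$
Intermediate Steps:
$t = 56$
$\left(- \frac{51}{64} + \frac{t}{142}\right)^{2} = \left(- \frac{51}{64} + \frac{56}{142}\right)^{2} = \left(\left(-51\right) \frac{1}{64} + 56 \cdot \frac{1}{142}\right)^{2} = \left(- \frac{51}{64} + \frac{28}{71}\right)^{2} = \left(- \frac{1829}{4544}\right)^{2} = \frac{3345241}{20647936}$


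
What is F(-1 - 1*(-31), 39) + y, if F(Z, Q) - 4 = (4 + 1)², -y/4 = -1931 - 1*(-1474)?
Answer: 1857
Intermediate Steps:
y = 1828 (y = -4*(-1931 - 1*(-1474)) = -4*(-1931 + 1474) = -4*(-457) = 1828)
F(Z, Q) = 29 (F(Z, Q) = 4 + (4 + 1)² = 4 + 5² = 4 + 25 = 29)
F(-1 - 1*(-31), 39) + y = 29 + 1828 = 1857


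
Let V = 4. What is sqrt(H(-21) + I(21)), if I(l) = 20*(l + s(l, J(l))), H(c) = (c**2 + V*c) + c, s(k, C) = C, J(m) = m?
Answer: 14*sqrt(6) ≈ 34.293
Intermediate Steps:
H(c) = c**2 + 5*c (H(c) = (c**2 + 4*c) + c = c**2 + 5*c)
I(l) = 40*l (I(l) = 20*(l + l) = 20*(2*l) = 40*l)
sqrt(H(-21) + I(21)) = sqrt(-21*(5 - 21) + 40*21) = sqrt(-21*(-16) + 840) = sqrt(336 + 840) = sqrt(1176) = 14*sqrt(6)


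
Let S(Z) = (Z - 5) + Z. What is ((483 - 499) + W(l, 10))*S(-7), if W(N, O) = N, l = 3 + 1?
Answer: 228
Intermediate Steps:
l = 4
S(Z) = -5 + 2*Z (S(Z) = (-5 + Z) + Z = -5 + 2*Z)
((483 - 499) + W(l, 10))*S(-7) = ((483 - 499) + 4)*(-5 + 2*(-7)) = (-16 + 4)*(-5 - 14) = -12*(-19) = 228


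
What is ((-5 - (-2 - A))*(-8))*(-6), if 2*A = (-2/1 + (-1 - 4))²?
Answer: 1032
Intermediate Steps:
A = 49/2 (A = (-2/1 + (-1 - 4))²/2 = (-2*1 - 5)²/2 = (-2 - 5)²/2 = (½)*(-7)² = (½)*49 = 49/2 ≈ 24.500)
((-5 - (-2 - A))*(-8))*(-6) = ((-5 - (-2 - 1*49/2))*(-8))*(-6) = ((-5 - (-2 - 49/2))*(-8))*(-6) = ((-5 - 1*(-53/2))*(-8))*(-6) = ((-5 + 53/2)*(-8))*(-6) = ((43/2)*(-8))*(-6) = -172*(-6) = 1032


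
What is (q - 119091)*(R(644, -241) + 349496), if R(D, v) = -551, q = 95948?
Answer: -8075634135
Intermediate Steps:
(q - 119091)*(R(644, -241) + 349496) = (95948 - 119091)*(-551 + 349496) = -23143*348945 = -8075634135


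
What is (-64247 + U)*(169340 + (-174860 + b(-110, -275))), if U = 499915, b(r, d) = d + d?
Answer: -2644504760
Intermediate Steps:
b(r, d) = 2*d
(-64247 + U)*(169340 + (-174860 + b(-110, -275))) = (-64247 + 499915)*(169340 + (-174860 + 2*(-275))) = 435668*(169340 + (-174860 - 550)) = 435668*(169340 - 175410) = 435668*(-6070) = -2644504760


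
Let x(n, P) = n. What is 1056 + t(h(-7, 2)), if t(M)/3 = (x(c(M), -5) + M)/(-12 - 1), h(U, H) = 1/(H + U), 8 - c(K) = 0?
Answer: 5271/5 ≈ 1054.2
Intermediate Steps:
c(K) = 8 (c(K) = 8 - 1*0 = 8 + 0 = 8)
t(M) = -24/13 - 3*M/13 (t(M) = 3*((8 + M)/(-12 - 1)) = 3*((8 + M)/(-13)) = 3*((8 + M)*(-1/13)) = 3*(-8/13 - M/13) = -24/13 - 3*M/13)
1056 + t(h(-7, 2)) = 1056 + (-24/13 - 3/(13*(2 - 7))) = 1056 + (-24/13 - 3/13/(-5)) = 1056 + (-24/13 - 3/13*(-⅕)) = 1056 + (-24/13 + 3/65) = 1056 - 9/5 = 5271/5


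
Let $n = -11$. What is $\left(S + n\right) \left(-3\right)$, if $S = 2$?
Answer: $27$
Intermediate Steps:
$\left(S + n\right) \left(-3\right) = \left(2 - 11\right) \left(-3\right) = \left(-9\right) \left(-3\right) = 27$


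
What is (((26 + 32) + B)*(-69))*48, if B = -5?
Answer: -175536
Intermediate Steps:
(((26 + 32) + B)*(-69))*48 = (((26 + 32) - 5)*(-69))*48 = ((58 - 5)*(-69))*48 = (53*(-69))*48 = -3657*48 = -175536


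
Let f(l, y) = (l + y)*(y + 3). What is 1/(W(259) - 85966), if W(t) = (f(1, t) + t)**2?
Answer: 1/4675601675 ≈ 2.1388e-10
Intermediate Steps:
f(l, y) = (3 + y)*(l + y) (f(l, y) = (l + y)*(3 + y) = (3 + y)*(l + y))
W(t) = (3 + t**2 + 5*t)**2 (W(t) = ((t**2 + 3*1 + 3*t + 1*t) + t)**2 = ((t**2 + 3 + 3*t + t) + t)**2 = ((3 + t**2 + 4*t) + t)**2 = (3 + t**2 + 5*t)**2)
1/(W(259) - 85966) = 1/((3 + 259**2 + 5*259)**2 - 85966) = 1/((3 + 67081 + 1295)**2 - 85966) = 1/(68379**2 - 85966) = 1/(4675687641 - 85966) = 1/4675601675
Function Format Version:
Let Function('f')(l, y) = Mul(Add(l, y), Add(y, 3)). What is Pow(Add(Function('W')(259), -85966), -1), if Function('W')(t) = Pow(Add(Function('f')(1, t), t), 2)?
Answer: Rational(1, 4675601675) ≈ 2.1388e-10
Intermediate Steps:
Function('f')(l, y) = Mul(Add(3, y), Add(l, y)) (Function('f')(l, y) = Mul(Add(l, y), Add(3, y)) = Mul(Add(3, y), Add(l, y)))
Function('W')(t) = Pow(Add(3, Pow(t, 2), Mul(5, t)), 2) (Function('W')(t) = Pow(Add(Add(Pow(t, 2), Mul(3, 1), Mul(3, t), Mul(1, t)), t), 2) = Pow(Add(Add(Pow(t, 2), 3, Mul(3, t), t), t), 2) = Pow(Add(Add(3, Pow(t, 2), Mul(4, t)), t), 2) = Pow(Add(3, Pow(t, 2), Mul(5, t)), 2))
Pow(Add(Function('W')(259), -85966), -1) = Pow(Add(Pow(Add(3, Pow(259, 2), Mul(5, 259)), 2), -85966), -1) = Pow(Add(Pow(Add(3, 67081, 1295), 2), -85966), -1) = Pow(Add(Pow(68379, 2), -85966), -1) = Pow(Add(4675687641, -85966), -1) = Pow(4675601675, -1) = Rational(1, 4675601675)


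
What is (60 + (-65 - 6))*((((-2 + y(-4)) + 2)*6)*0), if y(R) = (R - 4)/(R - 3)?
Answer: 0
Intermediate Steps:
y(R) = (-4 + R)/(-3 + R)
(60 + (-65 - 6))*((((-2 + y(-4)) + 2)*6)*0) = (60 + (-65 - 6))*((((-2 + (-4 - 4)/(-3 - 4)) + 2)*6)*0) = (60 - 71)*((((-2 - 8/(-7)) + 2)*6)*0) = -11*((-2 - ⅐*(-8)) + 2)*6*0 = -11*((-2 + 8/7) + 2)*6*0 = -11*(-6/7 + 2)*6*0 = -11*(8/7)*6*0 = -528*0/7 = -11*0 = 0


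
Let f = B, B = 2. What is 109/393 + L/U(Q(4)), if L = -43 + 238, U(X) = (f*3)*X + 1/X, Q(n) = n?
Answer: 317113/38121 ≈ 8.3186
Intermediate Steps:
f = 2
U(X) = 1/X + 6*X (U(X) = (2*3)*X + 1/X = 6*X + 1/X = 1/X + 6*X)
L = 195
109/393 + L/U(Q(4)) = 109/393 + 195/(1/4 + 6*4) = 109*(1/393) + 195/(¼ + 24) = 109/393 + 195/(97/4) = 109/393 + 195*(4/97) = 109/393 + 780/97 = 317113/38121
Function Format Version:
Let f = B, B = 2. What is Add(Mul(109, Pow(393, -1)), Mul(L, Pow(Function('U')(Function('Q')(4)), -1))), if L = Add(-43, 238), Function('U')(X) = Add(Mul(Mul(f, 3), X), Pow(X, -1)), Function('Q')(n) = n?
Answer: Rational(317113, 38121) ≈ 8.3186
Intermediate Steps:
f = 2
Function('U')(X) = Add(Pow(X, -1), Mul(6, X)) (Function('U')(X) = Add(Mul(Mul(2, 3), X), Pow(X, -1)) = Add(Mul(6, X), Pow(X, -1)) = Add(Pow(X, -1), Mul(6, X)))
L = 195
Add(Mul(109, Pow(393, -1)), Mul(L, Pow(Function('U')(Function('Q')(4)), -1))) = Add(Mul(109, Pow(393, -1)), Mul(195, Pow(Add(Pow(4, -1), Mul(6, 4)), -1))) = Add(Mul(109, Rational(1, 393)), Mul(195, Pow(Add(Rational(1, 4), 24), -1))) = Add(Rational(109, 393), Mul(195, Pow(Rational(97, 4), -1))) = Add(Rational(109, 393), Mul(195, Rational(4, 97))) = Add(Rational(109, 393), Rational(780, 97)) = Rational(317113, 38121)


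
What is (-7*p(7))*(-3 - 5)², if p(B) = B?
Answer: -3136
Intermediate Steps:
(-7*p(7))*(-3 - 5)² = (-7*7)*(-3 - 5)² = -49*(-8)² = -49*64 = -3136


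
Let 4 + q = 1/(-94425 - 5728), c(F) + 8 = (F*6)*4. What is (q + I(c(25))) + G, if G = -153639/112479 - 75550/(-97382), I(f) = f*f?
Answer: 64076764449719861753/182836478764439 ≈ 3.5046e+5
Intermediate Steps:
c(F) = -8 + 24*F (c(F) = -8 + (F*6)*4 = -8 + (6*F)*4 = -8 + 24*F)
I(f) = f**2
G = -1077314108/1825571663 (G = -153639*1/112479 - 75550*(-1/97382) = -51213/37493 + 37775/48691 = -1077314108/1825571663 ≈ -0.59012)
q = -400613/100153 (q = -4 + 1/(-94425 - 5728) = -4 + 1/(-100153) = -4 - 1/100153 = -400613/100153 ≈ -4.0000)
(q + I(c(25))) + G = (-400613/100153 + (-8 + 24*25)**2) - 1077314108/1825571663 = (-400613/100153 + (-8 + 600)**2) - 1077314108/1825571663 = (-400613/100153 + 592**2) - 1077314108/1825571663 = (-400613/100153 + 350464) - 1077314108/1825571663 = 35099620379/100153 - 1077314108/1825571663 = 64076764449719861753/182836478764439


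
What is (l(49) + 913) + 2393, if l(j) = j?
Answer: 3355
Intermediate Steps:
(l(49) + 913) + 2393 = (49 + 913) + 2393 = 962 + 2393 = 3355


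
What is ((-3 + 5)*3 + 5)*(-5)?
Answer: -55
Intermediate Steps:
((-3 + 5)*3 + 5)*(-5) = (2*3 + 5)*(-5) = (6 + 5)*(-5) = 11*(-5) = -55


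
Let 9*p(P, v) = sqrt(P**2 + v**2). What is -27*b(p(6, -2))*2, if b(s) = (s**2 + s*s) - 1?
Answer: 2/3 ≈ 0.66667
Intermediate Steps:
p(P, v) = sqrt(P**2 + v**2)/9
b(s) = -1 + 2*s**2 (b(s) = (s**2 + s**2) - 1 = 2*s**2 - 1 = -1 + 2*s**2)
-27*b(p(6, -2))*2 = -27*(-1 + 2*(sqrt(6**2 + (-2)**2)/9)**2)*2 = -27*(-1 + 2*(sqrt(36 + 4)/9)**2)*2 = -27*(-1 + 2*(sqrt(40)/9)**2)*2 = -27*(-1 + 2*((2*sqrt(10))/9)**2)*2 = -27*(-1 + 2*(2*sqrt(10)/9)**2)*2 = -27*(-1 + 2*(40/81))*2 = -27*(-1 + 80/81)*2 = -27*(-1/81)*2 = (1/3)*2 = 2/3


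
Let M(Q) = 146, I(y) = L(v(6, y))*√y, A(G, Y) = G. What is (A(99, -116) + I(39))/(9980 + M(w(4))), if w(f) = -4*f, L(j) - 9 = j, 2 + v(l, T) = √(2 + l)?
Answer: 99/10126 + √39*(7 + 2*√2)/10126 ≈ 0.015838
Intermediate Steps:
v(l, T) = -2 + √(2 + l)
L(j) = 9 + j
I(y) = √y*(7 + 2*√2) (I(y) = (9 + (-2 + √(2 + 6)))*√y = (9 + (-2 + √8))*√y = (9 + (-2 + 2*√2))*√y = (7 + 2*√2)*√y = √y*(7 + 2*√2))
(A(99, -116) + I(39))/(9980 + M(w(4))) = (99 + √39*(7 + 2*√2))/(9980 + 146) = (99 + √39*(7 + 2*√2))/10126 = (99 + √39*(7 + 2*√2))*(1/10126) = 99/10126 + √39*(7 + 2*√2)/10126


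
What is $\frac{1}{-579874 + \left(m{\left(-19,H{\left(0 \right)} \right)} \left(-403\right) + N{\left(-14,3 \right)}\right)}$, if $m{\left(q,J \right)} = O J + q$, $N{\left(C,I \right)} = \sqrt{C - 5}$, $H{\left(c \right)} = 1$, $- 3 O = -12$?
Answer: $- \frac{573829}{329279721260} - \frac{i \sqrt{19}}{329279721260} \approx -1.7427 \cdot 10^{-6} - 1.3238 \cdot 10^{-11} i$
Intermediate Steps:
$O = 4$ ($O = \left(- \frac{1}{3}\right) \left(-12\right) = 4$)
$N{\left(C,I \right)} = \sqrt{-5 + C}$
$m{\left(q,J \right)} = q + 4 J$ ($m{\left(q,J \right)} = 4 J + q = q + 4 J$)
$\frac{1}{-579874 + \left(m{\left(-19,H{\left(0 \right)} \right)} \left(-403\right) + N{\left(-14,3 \right)}\right)} = \frac{1}{-579874 + \left(\left(-19 + 4 \cdot 1\right) \left(-403\right) + \sqrt{-5 - 14}\right)} = \frac{1}{-579874 + \left(\left(-19 + 4\right) \left(-403\right) + \sqrt{-19}\right)} = \frac{1}{-579874 + \left(\left(-15\right) \left(-403\right) + i \sqrt{19}\right)} = \frac{1}{-579874 + \left(6045 + i \sqrt{19}\right)} = \frac{1}{-573829 + i \sqrt{19}}$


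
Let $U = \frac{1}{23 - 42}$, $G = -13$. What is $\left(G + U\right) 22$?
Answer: $- \frac{5456}{19} \approx -287.16$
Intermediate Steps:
$U = - \frac{1}{19}$ ($U = \frac{1}{23 - 42} = \frac{1}{-19} = - \frac{1}{19} \approx -0.052632$)
$\left(G + U\right) 22 = \left(-13 - \frac{1}{19}\right) 22 = \left(- \frac{248}{19}\right) 22 = - \frac{5456}{19}$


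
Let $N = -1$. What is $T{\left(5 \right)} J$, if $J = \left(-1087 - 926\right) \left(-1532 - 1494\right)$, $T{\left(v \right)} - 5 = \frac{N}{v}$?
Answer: $\frac{146192112}{5} \approx 2.9238 \cdot 10^{7}$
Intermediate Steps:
$T{\left(v \right)} = 5 - \frac{1}{v}$
$J = 6091338$ ($J = \left(-2013\right) \left(-3026\right) = 6091338$)
$T{\left(5 \right)} J = \left(5 - \frac{1}{5}\right) 6091338 = \frac{24}{5} \cdot 6091338 = \frac{146192112}{5}$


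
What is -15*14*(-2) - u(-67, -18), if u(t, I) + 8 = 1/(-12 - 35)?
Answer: 20117/47 ≈ 428.02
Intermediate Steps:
u(t, I) = -377/47 (u(t, I) = -8 + 1/(-12 - 35) = -8 + 1/(-47) = -8 - 1/47 = -377/47)
-15*14*(-2) - u(-67, -18) = -15*14*(-2) - 1*(-377/47) = -210*(-2) + 377/47 = 420 + 377/47 = 20117/47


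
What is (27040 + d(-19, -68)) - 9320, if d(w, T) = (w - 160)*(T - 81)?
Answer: 44391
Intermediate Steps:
d(w, T) = (-160 + w)*(-81 + T)
(27040 + d(-19, -68)) - 9320 = (27040 + (12960 - 160*(-68) - 81*(-19) - 68*(-19))) - 9320 = (27040 + (12960 + 10880 + 1539 + 1292)) - 9320 = (27040 + 26671) - 9320 = 53711 - 9320 = 44391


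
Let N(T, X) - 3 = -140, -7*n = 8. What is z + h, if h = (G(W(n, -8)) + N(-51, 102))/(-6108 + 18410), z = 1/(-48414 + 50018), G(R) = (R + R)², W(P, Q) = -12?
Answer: 358229/9866204 ≈ 0.036309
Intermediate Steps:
n = -8/7 (n = -⅐*8 = -8/7 ≈ -1.1429)
G(R) = 4*R² (G(R) = (2*R)² = 4*R²)
N(T, X) = -137 (N(T, X) = 3 - 140 = -137)
z = 1/1604 ≈ 0.00062344
h = 439/12302 (h = (4*(-12)² - 137)/(-6108 + 18410) = (4*144 - 137)/12302 = (576 - 137)*(1/12302) = 439*(1/12302) = 439/12302 ≈ 0.035685)
z + h = 1/1604 + 439/12302 = 358229/9866204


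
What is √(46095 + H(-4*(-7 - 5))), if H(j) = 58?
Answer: √46153 ≈ 214.83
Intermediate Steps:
√(46095 + H(-4*(-7 - 5))) = √(46095 + 58) = √46153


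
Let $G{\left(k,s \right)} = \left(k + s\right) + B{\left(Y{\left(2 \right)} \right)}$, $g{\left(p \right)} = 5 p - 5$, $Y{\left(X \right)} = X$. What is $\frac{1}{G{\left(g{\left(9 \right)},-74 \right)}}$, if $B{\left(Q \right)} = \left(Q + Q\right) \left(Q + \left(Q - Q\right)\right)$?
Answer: $- \frac{1}{26} \approx -0.038462$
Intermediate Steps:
$B{\left(Q \right)} = 2 Q^{2}$ ($B{\left(Q \right)} = 2 Q \left(Q + 0\right) = 2 Q Q = 2 Q^{2}$)
$g{\left(p \right)} = -5 + 5 p$
$G{\left(k,s \right)} = 8 + k + s$ ($G{\left(k,s \right)} = \left(k + s\right) + 2 \cdot 2^{2} = \left(k + s\right) + 2 \cdot 4 = \left(k + s\right) + 8 = 8 + k + s$)
$\frac{1}{G{\left(g{\left(9 \right)},-74 \right)}} = \frac{1}{8 + \left(-5 + 5 \cdot 9\right) - 74} = \frac{1}{8 + \left(-5 + 45\right) - 74} = \frac{1}{8 + 40 - 74} = \frac{1}{-26} = - \frac{1}{26}$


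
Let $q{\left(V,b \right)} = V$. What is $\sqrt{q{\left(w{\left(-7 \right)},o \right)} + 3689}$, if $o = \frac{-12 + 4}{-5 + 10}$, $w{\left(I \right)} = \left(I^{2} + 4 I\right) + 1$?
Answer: $\sqrt{3711} \approx 60.918$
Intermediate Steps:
$w{\left(I \right)} = 1 + I^{2} + 4 I$
$o = - \frac{8}{5} \approx -1.6$
$\sqrt{q{\left(w{\left(-7 \right)},o \right)} + 3689} = \sqrt{\left(1 + \left(-7\right)^{2} + 4 \left(-7\right)\right) + 3689} = \sqrt{\left(1 + 49 - 28\right) + 3689} = \sqrt{22 + 3689} = \sqrt{3711}$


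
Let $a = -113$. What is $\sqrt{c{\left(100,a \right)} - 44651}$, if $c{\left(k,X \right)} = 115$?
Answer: $2 i \sqrt{11134} \approx 211.04 i$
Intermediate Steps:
$\sqrt{c{\left(100,a \right)} - 44651} = \sqrt{115 - 44651} = \sqrt{-44536} = 2 i \sqrt{11134}$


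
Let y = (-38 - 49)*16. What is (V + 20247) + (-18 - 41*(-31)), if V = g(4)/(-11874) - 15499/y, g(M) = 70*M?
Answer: 59258119561/2754768 ≈ 21511.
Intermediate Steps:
y = -1392 (y = -87*16 = -1392)
V = 30607561/2754768 (V = (70*4)/(-11874) - 15499/(-1392) = 280*(-1/11874) - 15499*(-1/1392) = -140/5937 + 15499/1392 = 30607561/2754768 ≈ 11.111)
(V + 20247) + (-18 - 41*(-31)) = (30607561/2754768 + 20247) + (-18 - 41*(-31)) = 55806395257/2754768 + (-18 + 1271) = 55806395257/2754768 + 1253 = 59258119561/2754768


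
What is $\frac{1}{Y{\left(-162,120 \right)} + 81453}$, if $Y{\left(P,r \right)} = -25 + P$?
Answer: $\frac{1}{81266} \approx 1.2305 \cdot 10^{-5}$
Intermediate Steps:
$\frac{1}{Y{\left(-162,120 \right)} + 81453} = \frac{1}{\left(-25 - 162\right) + 81453} = \frac{1}{-187 + 81453} = \frac{1}{81266}$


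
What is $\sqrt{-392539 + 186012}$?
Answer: $i \sqrt{206527} \approx 454.45 i$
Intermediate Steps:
$\sqrt{-392539 + 186012} = \sqrt{-206527} = i \sqrt{206527}$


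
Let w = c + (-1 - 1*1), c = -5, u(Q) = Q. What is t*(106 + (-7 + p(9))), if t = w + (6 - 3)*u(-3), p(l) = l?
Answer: -1728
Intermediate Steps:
w = -7 (w = -5 + (-1 - 1*1) = -5 + (-1 - 1) = -5 - 2 = -7)
t = -16 (t = -7 + (6 - 3)*(-3) = -7 + 3*(-3) = -7 - 9 = -16)
t*(106 + (-7 + p(9))) = -16*(106 + (-7 + 9)) = -16*(106 + 2) = -16*108 = -1728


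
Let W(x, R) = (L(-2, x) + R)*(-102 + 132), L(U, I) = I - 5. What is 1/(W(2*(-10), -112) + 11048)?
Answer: 1/6938 ≈ 0.00014413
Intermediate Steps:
L(U, I) = -5 + I
W(x, R) = -150 + 30*R + 30*x (W(x, R) = ((-5 + x) + R)*(-102 + 132) = (-5 + R + x)*30 = -150 + 30*R + 30*x)
1/(W(2*(-10), -112) + 11048) = 1/((-150 + 30*(-112) + 30*(2*(-10))) + 11048) = 1/((-150 - 3360 + 30*(-20)) + 11048) = 1/((-150 - 3360 - 600) + 11048) = 1/(-4110 + 11048) = 1/6938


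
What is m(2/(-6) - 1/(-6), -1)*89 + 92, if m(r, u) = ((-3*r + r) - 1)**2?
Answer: 1184/9 ≈ 131.56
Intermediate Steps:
m(r, u) = (-1 - 2*r)**2 (m(r, u) = (-2*r - 1)**2 = (-1 - 2*r)**2)
m(2/(-6) - 1/(-6), -1)*89 + 92 = (1 + 2*(2/(-6) - 1/(-6)))**2*89 + 92 = (1 + 2*(2*(-1/6) - 1*(-1/6)))**2*89 + 92 = (1 + 2*(-1/3 + 1/6))**2*89 + 92 = (1 + 2*(-1/6))**2*89 + 92 = (1 - 1/3)**2*89 + 92 = (2/3)**2*89 + 92 = (4/9)*89 + 92 = 356/9 + 92 = 1184/9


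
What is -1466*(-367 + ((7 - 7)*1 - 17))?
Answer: 562944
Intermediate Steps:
-1466*(-367 + ((7 - 7)*1 - 17)) = -1466*(-367 + (0*1 - 17)) = -1466*(-367 + (0 - 17)) = -1466*(-367 - 17) = -1466*(-384) = 562944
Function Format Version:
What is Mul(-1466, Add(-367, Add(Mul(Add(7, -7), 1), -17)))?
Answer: 562944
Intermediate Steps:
Mul(-1466, Add(-367, Add(Mul(Add(7, -7), 1), -17))) = Mul(-1466, Add(-367, Add(Mul(0, 1), -17))) = Mul(-1466, Add(-367, Add(0, -17))) = Mul(-1466, Add(-367, -17)) = Mul(-1466, -384) = 562944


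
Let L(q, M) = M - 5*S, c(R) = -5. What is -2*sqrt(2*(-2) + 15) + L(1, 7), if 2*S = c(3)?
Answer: 39/2 - 2*sqrt(11) ≈ 12.867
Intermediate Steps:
S = -5/2 (S = (1/2)*(-5) = -5/2 ≈ -2.5000)
L(q, M) = 25/2 + M (L(q, M) = M - 5*(-5/2) = M + 25/2 = 25/2 + M)
-2*sqrt(2*(-2) + 15) + L(1, 7) = -2*sqrt(2*(-2) + 15) + (25/2 + 7) = -2*sqrt(-4 + 15) + 39/2 = -2*sqrt(11) + 39/2 = 39/2 - 2*sqrt(11)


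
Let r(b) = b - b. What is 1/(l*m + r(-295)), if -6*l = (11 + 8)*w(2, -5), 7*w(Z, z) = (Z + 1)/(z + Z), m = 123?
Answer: 14/779 ≈ 0.017972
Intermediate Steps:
r(b) = 0
w(Z, z) = (1 + Z)/(7*(Z + z)) (w(Z, z) = ((Z + 1)/(z + Z))/7 = ((1 + Z)/(Z + z))/7 = (1 + Z)/(7*(Z + z)))
l = 19/42 (l = -(11 + 8)*(1 + 2)/(7*(2 - 5))/6 = -19*(⅐)*3/(-3)/6 = -19*(⅐)*(-⅓)*3/6 = -19*(-1)/(6*7) = -⅙*(-19/7) = 19/42 ≈ 0.45238)
1/(l*m + r(-295)) = 1/((19/42)*123 + 0) = 1/(779/14 + 0) = 1/(779/14) = 14/779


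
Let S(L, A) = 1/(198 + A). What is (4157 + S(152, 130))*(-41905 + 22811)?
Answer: -13017305859/164 ≈ -7.9374e+7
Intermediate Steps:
(4157 + S(152, 130))*(-41905 + 22811) = (4157 + 1/(198 + 130))*(-41905 + 22811) = (4157 + 1/328)*(-19094) = (1363497/328)*(-19094) = -13017305859/164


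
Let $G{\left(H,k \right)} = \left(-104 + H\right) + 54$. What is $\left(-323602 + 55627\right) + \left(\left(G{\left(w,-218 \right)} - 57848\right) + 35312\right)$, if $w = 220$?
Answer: $-290341$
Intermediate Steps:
$G{\left(H,k \right)} = -50 + H$
$\left(-323602 + 55627\right) + \left(\left(G{\left(w,-218 \right)} - 57848\right) + 35312\right) = \left(-323602 + 55627\right) + \left(\left(\left(-50 + 220\right) - 57848\right) + 35312\right) = -267975 + \left(\left(170 - 57848\right) + 35312\right) = -267975 + \left(-57678 + 35312\right) = -267975 - 22366 = -290341$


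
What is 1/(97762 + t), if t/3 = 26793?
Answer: 1/178141 ≈ 5.6135e-6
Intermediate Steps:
t = 80379 (t = 3*26793 = 80379)
1/(97762 + t) = 1/(97762 + 80379) = 1/178141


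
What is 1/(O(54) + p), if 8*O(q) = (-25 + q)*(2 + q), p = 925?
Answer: 1/1128 ≈ 0.00088653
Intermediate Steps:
O(q) = (-25 + q)*(2 + q)/8 (O(q) = ((-25 + q)*(2 + q))/8 = (-25 + q)*(2 + q)/8)
1/(O(54) + p) = 1/((-25/4 - 23/8*54 + (1/8)*54**2) + 925) = 1/((-25/4 - 621/4 + (1/8)*2916) + 925) = 1/((-25/4 - 621/4 + 729/2) + 925) = 1/(203 + 925) = 1/1128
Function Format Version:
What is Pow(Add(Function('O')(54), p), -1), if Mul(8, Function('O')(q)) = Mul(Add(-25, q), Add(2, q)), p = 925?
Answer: Rational(1, 1128) ≈ 0.00088653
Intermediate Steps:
Function('O')(q) = Mul(Rational(1, 8), Add(-25, q), Add(2, q)) (Function('O')(q) = Mul(Rational(1, 8), Mul(Add(-25, q), Add(2, q))) = Mul(Rational(1, 8), Add(-25, q), Add(2, q)))
Pow(Add(Function('O')(54), p), -1) = Pow(Add(Add(Rational(-25, 4), Mul(Rational(-23, 8), 54), Mul(Rational(1, 8), Pow(54, 2))), 925), -1) = Pow(Add(Add(Rational(-25, 4), Rational(-621, 4), Mul(Rational(1, 8), 2916)), 925), -1) = Pow(Add(Add(Rational(-25, 4), Rational(-621, 4), Rational(729, 2)), 925), -1) = Pow(Add(203, 925), -1) = Pow(1128, -1) = Rational(1, 1128)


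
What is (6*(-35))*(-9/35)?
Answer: 54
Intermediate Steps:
(6*(-35))*(-9/35) = -(-1890)/35 = -210*(-9/35) = 54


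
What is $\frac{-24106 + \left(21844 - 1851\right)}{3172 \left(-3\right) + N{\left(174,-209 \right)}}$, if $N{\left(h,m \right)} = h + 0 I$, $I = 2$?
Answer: $\frac{457}{1038} \approx 0.44027$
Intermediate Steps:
$N{\left(h,m \right)} = h$ ($N{\left(h,m \right)} = h + 0 \cdot 2 = h + 0 = h$)
$\frac{-24106 + \left(21844 - 1851\right)}{3172 \left(-3\right) + N{\left(174,-209 \right)}} = \frac{-24106 + \left(21844 - 1851\right)}{3172 \left(-3\right) + 174} = \frac{-24106 + \left(21844 - 1851\right)}{-9516 + 174} = \frac{-24106 + 19993}{-9342} = \left(-4113\right) \left(- \frac{1}{9342}\right) = \frac{457}{1038}$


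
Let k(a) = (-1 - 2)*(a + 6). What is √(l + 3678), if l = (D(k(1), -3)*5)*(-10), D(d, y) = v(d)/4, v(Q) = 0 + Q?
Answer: √15762/2 ≈ 62.773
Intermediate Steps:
v(Q) = Q
k(a) = -18 - 3*a (k(a) = -3*(6 + a) = -18 - 3*a)
D(d, y) = d/4
l = 525/2 (l = (((-18 - 3*1)/4)*5)*(-10) = (((-18 - 3)/4)*5)*(-10) = (((¼)*(-21))*5)*(-10) = -21/4*5*(-10) = -105/4*(-10) = 525/2 ≈ 262.50)
√(l + 3678) = √(525/2 + 3678) = √(7881/2) = √15762/2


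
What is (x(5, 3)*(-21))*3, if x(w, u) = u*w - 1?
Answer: -882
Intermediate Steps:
x(w, u) = -1 + u*w
(x(5, 3)*(-21))*3 = ((-1 + 3*5)*(-21))*3 = ((-1 + 15)*(-21))*3 = (14*(-21))*3 = -294*3 = -882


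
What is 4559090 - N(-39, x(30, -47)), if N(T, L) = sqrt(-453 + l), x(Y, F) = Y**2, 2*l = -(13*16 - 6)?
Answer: 4559090 - I*sqrt(554) ≈ 4.5591e+6 - 23.537*I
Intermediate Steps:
l = -101 (l = (-(13*16 - 6))/2 = (-(208 - 6))/2 = (-1*202)/2 = (1/2)*(-202) = -101)
N(T, L) = I*sqrt(554) (N(T, L) = sqrt(-453 - 101) = sqrt(-554) = I*sqrt(554))
4559090 - N(-39, x(30, -47)) = 4559090 - I*sqrt(554)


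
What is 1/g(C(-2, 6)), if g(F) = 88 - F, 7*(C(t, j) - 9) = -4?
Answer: 7/557 ≈ 0.012567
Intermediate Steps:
C(t, j) = 59/7 (C(t, j) = 9 + (⅐)*(-4) = 9 - 4/7 = 59/7)
1/g(C(-2, 6)) = 1/(88 - 1*59/7) = 1/(88 - 59/7) = 1/(557/7) = 7/557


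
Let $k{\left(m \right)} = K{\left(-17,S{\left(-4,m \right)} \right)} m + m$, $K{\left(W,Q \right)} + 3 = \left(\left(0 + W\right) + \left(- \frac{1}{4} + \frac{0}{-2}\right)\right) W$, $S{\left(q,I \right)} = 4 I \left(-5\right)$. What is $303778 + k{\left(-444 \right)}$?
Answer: $174463$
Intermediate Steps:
$S{\left(q,I \right)} = - 20 I$
$K{\left(W,Q \right)} = -3 + W \left(- \frac{1}{4} + W\right)$ ($K{\left(W,Q \right)} = -3 + \left(\left(0 + W\right) + \left(- \frac{1}{4} + \frac{0}{-2}\right)\right) W = -3 + \left(W + \left(\left(-1\right) \frac{1}{4} + 0 \left(- \frac{1}{2}\right)\right)\right) W = -3 + \left(W + \left(- \frac{1}{4} + 0\right)\right) W = -3 + \left(W - \frac{1}{4}\right) W = -3 + \left(- \frac{1}{4} + W\right) W = -3 + W \left(- \frac{1}{4} + W\right)$)
$k{\left(m \right)} = \frac{1165 m}{4}$ ($k{\left(m \right)} = \left(-3 + \left(-17\right)^{2} - - \frac{17}{4}\right) m + m = \left(-3 + 289 + \frac{17}{4}\right) m + m = \frac{1161 m}{4} + m = \frac{1165 m}{4}$)
$303778 + k{\left(-444 \right)} = 303778 + \frac{1165}{4} \left(-444\right) = 303778 - 129315 = 174463$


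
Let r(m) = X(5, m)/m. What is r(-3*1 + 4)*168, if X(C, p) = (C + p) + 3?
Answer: 1512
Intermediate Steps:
X(C, p) = 3 + C + p
r(m) = (8 + m)/m (r(m) = (3 + 5 + m)/m = (8 + m)/m)
r(-3*1 + 4)*168 = ((8 + (-3*1 + 4))/(-3*1 + 4))*168 = ((8 + (-3 + 4))/(-3 + 4))*168 = ((8 + 1)/1)*168 = (1*9)*168 = 9*168 = 1512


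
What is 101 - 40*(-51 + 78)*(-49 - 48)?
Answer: 104861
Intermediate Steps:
101 - 40*(-51 + 78)*(-49 - 48) = 101 - 1080*(-97) = 101 - 40*(-2619) = 101 + 104760 = 104861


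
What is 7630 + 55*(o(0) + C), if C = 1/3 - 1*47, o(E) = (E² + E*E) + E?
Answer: 15190/3 ≈ 5063.3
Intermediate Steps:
o(E) = E + 2*E² (o(E) = (E² + E²) + E = 2*E² + E = E + 2*E²)
C = -140/3 (C = 1*(⅓) - 47 = ⅓ - 47 = -140/3 ≈ -46.667)
7630 + 55*(o(0) + C) = 7630 + 55*(0*(1 + 2*0) - 140/3) = 7630 + 55*(0*(1 + 0) - 140/3) = 7630 + 55*(0*1 - 140/3) = 7630 + 55*(0 - 140/3) = 7630 + 55*(-140/3) = 7630 - 7700/3 = 15190/3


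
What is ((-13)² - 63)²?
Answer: 11236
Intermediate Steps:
((-13)² - 63)² = (169 - 63)² = 106² = 11236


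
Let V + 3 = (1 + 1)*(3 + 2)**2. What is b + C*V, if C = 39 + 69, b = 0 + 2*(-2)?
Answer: 5072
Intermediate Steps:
b = -4 (b = 0 - 4 = -4)
V = 47 (V = -3 + (1 + 1)*(3 + 2)**2 = -3 + 2*5**2 = -3 + 2*25 = -3 + 50 = 47)
C = 108
b + C*V = -4 + 108*47 = -4 + 5076 = 5072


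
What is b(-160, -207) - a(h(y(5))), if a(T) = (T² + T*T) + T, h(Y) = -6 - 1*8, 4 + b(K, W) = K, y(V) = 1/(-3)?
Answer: -542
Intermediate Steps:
y(V) = -⅓ (y(V) = 1*(-⅓) = -⅓)
b(K, W) = -4 + K
h(Y) = -14 (h(Y) = -6 - 8 = -14)
a(T) = T + 2*T² (a(T) = (T² + T²) + T = 2*T² + T = T + 2*T²)
b(-160, -207) - a(h(y(5))) = (-4 - 160) - (-14)*(1 + 2*(-14)) = -164 - (-14)*(1 - 28) = -164 - (-14)*(-27) = -164 - 1*378 = -164 - 378 = -542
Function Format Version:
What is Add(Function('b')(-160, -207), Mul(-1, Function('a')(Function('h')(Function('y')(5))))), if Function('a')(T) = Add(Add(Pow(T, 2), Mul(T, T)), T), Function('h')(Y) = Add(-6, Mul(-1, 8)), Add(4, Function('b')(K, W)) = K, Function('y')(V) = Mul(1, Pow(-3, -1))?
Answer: -542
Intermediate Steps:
Function('y')(V) = Rational(-1, 3) (Function('y')(V) = Mul(1, Rational(-1, 3)) = Rational(-1, 3))
Function('b')(K, W) = Add(-4, K)
Function('h')(Y) = -14 (Function('h')(Y) = Add(-6, -8) = -14)
Function('a')(T) = Add(T, Mul(2, Pow(T, 2))) (Function('a')(T) = Add(Add(Pow(T, 2), Pow(T, 2)), T) = Add(Mul(2, Pow(T, 2)), T) = Add(T, Mul(2, Pow(T, 2))))
Add(Function('b')(-160, -207), Mul(-1, Function('a')(Function('h')(Function('y')(5))))) = Add(Add(-4, -160), Mul(-1, Mul(-14, Add(1, Mul(2, -14))))) = Add(-164, Mul(-1, Mul(-14, Add(1, -28)))) = Add(-164, Mul(-1, Mul(-14, -27))) = Add(-164, Mul(-1, 378)) = Add(-164, -378) = -542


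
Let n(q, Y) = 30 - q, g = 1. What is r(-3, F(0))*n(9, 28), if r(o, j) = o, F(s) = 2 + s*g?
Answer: -63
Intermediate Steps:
F(s) = 2 + s (F(s) = 2 + s*1 = 2 + s)
r(-3, F(0))*n(9, 28) = -3*(30 - 1*9) = -3*(30 - 9) = -3*21 = -63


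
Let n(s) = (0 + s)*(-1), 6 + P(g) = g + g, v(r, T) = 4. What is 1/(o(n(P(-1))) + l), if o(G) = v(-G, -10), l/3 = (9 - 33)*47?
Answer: -1/3380 ≈ -0.00029586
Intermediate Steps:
P(g) = -6 + 2*g (P(g) = -6 + (g + g) = -6 + 2*g)
l = -3384 (l = 3*((9 - 33)*47) = 3*(-24*47) = 3*(-1128) = -3384)
n(s) = -s (n(s) = s*(-1) = -s)
o(G) = 4
1/(o(n(P(-1))) + l) = 1/(4 - 3384) = 1/(-3380) = -1/3380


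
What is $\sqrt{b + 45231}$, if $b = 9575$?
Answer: $\sqrt{54806} \approx 234.11$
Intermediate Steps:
$\sqrt{b + 45231} = \sqrt{9575 + 45231} = \sqrt{54806}$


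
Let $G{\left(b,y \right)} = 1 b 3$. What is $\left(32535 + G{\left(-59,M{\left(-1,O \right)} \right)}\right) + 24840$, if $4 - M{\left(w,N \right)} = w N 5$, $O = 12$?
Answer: $57198$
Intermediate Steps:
$M{\left(w,N \right)} = 4 - 5 N w$ ($M{\left(w,N \right)} = 4 - w N 5 = 4 - N w 5 = 4 - 5 N w$)
$G{\left(b,y \right)} = 3 b$ ($G{\left(b,y \right)} = b 3 = 3 b$)
$\left(32535 + G{\left(-59,M{\left(-1,O \right)} \right)}\right) + 24840 = \left(32535 + 3 \left(-59\right)\right) + 24840 = \left(32535 - 177\right) + 24840 = 32358 + 24840 = 57198$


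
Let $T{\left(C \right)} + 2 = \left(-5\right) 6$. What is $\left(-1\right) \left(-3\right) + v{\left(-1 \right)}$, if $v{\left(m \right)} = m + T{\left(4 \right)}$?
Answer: $-30$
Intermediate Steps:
$T{\left(C \right)} = -32$ ($T{\left(C \right)} = -2 - 30 = -32$)
$v{\left(m \right)} = -32 + m$ ($v{\left(m \right)} = m - 32 = -32 + m$)
$\left(-1\right) \left(-3\right) + v{\left(-1 \right)} = \left(-1\right) \left(-3\right) - 33 = 3 - 33 = -30$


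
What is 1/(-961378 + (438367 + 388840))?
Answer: -1/134171 ≈ -7.4532e-6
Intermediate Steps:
1/(-961378 + (438367 + 388840)) = 1/(-961378 + 827207) = 1/(-134171) = -1/134171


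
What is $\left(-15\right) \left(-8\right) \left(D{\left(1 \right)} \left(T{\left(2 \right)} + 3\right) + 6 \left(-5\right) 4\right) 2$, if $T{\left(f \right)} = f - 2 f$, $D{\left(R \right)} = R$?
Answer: $-28560$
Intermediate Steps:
$T{\left(f \right)} = - f$
$\left(-15\right) \left(-8\right) \left(D{\left(1 \right)} \left(T{\left(2 \right)} + 3\right) + 6 \left(-5\right) 4\right) 2 = \left(-15\right) \left(-8\right) \left(1 \left(\left(-1\right) 2 + 3\right) + 6 \left(-5\right) 4\right) 2 = 120 \left(1 \left(-2 + 3\right) - 120\right) 2 = 120 \left(1 \cdot 1 - 120\right) 2 = 120 \left(1 - 120\right) 2 = 120 \left(\left(-119\right) 2\right) = 120 \left(-238\right) = -28560$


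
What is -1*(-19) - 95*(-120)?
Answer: 11419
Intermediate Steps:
-1*(-19) - 95*(-120) = 19 + 11400 = 11419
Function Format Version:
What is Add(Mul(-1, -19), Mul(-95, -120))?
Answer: 11419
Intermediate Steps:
Add(Mul(-1, -19), Mul(-95, -120)) = Add(19, 11400) = 11419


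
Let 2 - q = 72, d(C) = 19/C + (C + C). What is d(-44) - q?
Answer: -811/44 ≈ -18.432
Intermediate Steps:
d(C) = 2*C + 19/C (d(C) = 19/C + 2*C = 2*C + 19/C)
q = -70 (q = 2 - 1*72 = 2 - 72 = -70)
d(-44) - q = (2*(-44) + 19/(-44)) - 1*(-70) = (-88 + 19*(-1/44)) + 70 = (-88 - 19/44) + 70 = -3891/44 + 70 = -811/44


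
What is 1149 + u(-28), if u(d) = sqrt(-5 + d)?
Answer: 1149 + I*sqrt(33) ≈ 1149.0 + 5.7446*I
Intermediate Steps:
1149 + u(-28) = 1149 + sqrt(-5 - 28) = 1149 + sqrt(-33) = 1149 + I*sqrt(33)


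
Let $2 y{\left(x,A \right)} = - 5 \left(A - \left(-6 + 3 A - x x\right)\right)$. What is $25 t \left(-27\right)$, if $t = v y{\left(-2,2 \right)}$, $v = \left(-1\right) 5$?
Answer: $-50625$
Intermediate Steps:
$v = -5$
$y{\left(x,A \right)} = -15 + 5 A - \frac{5 x^{2}}{2}$ ($y{\left(x,A \right)} = \frac{\left(-5\right) \left(A - \left(-6 + 3 A - x x\right)\right)}{2} = \frac{\left(-5\right) \left(A - \left(-6 - x^{2} + 3 A\right)\right)}{2} = \frac{\left(-5\right) \left(A + \left(6 + x^{2} - 3 A\right)\right)}{2} = \frac{\left(-5\right) \left(6 + x^{2} - 2 A\right)}{2} = \frac{-30 - 5 x^{2} + 10 A}{2} = -15 + 5 A - \frac{5 x^{2}}{2}$)
$t = 75$ ($t = - 5 \left(-15 + 5 \cdot 2 - \frac{5 \left(-2\right)^{2}}{2}\right) = - 5 \left(-15 + 10 - 10\right) = \left(-5\right) \left(-15\right) = 75$)
$25 t \left(-27\right) = 25 \cdot 75 \left(-27\right) = 1875 \left(-27\right) = -50625$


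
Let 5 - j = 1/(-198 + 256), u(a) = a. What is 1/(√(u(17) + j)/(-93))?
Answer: -31*√2958/85 ≈ -19.835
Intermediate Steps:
j = 289/58 (j = 5 - 1/(-198 + 256) = 5 - 1/58 = 289/58 ≈ 4.9828)
1/(√(u(17) + j)/(-93)) = 1/(√(17 + 289/58)/(-93)) = 1/(√(1275/58)*(-1/93)) = 1/((5*√2958/58)*(-1/93)) = 1/(-5*√2958/5394) = -31*√2958/85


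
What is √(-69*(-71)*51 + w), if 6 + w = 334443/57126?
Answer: √90594635972254/19042 ≈ 499.85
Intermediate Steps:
w = -2771/19042 (w = -6 + 334443/57126 = -6 + 334443*(1/57126) = -6 + 111481/19042 = -2771/19042 ≈ -0.14552)
√(-69*(-71)*51 + w) = √(-69*(-71)*51 - 2771/19042) = √(4899*51 - 2771/19042) = √(249849 - 2771/19042) = √(4757621887/19042) = √90594635972254/19042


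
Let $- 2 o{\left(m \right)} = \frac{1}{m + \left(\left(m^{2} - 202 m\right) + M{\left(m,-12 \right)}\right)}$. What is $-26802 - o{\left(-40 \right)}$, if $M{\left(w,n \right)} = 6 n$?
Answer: $- \frac{512883071}{19136} \approx -26802.0$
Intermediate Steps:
$o{\left(m \right)} = - \frac{1}{2 \left(-72 + m^{2} - 201 m\right)}$ ($o{\left(m \right)} = - \frac{1}{2 \left(m + \left(\left(m^{2} - 202 m\right) + 6 \left(-12\right)\right)\right)} = - \frac{1}{2 \left(m - \left(72 - m^{2} + 202 m\right)\right)} = - \frac{1}{2 \left(-72 + m^{2} - 201 m\right)}$)
$-26802 - o{\left(-40 \right)} = -26802 - \frac{1}{2 \left(72 - \left(-40\right)^{2} + 201 \left(-40\right)\right)} = -26802 - \frac{1}{2 \left(72 - 1600 - 8040\right)} = -26802 - \frac{1}{2 \left(-9568\right)} = -26802 - \frac{1}{2} \left(- \frac{1}{9568}\right) = -26802 - - \frac{1}{19136} = -26802 + \frac{1}{19136} = - \frac{512883071}{19136}$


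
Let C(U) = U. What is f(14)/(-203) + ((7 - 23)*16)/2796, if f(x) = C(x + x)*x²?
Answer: -549872/20271 ≈ -27.126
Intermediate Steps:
f(x) = 2*x³ (f(x) = (x + x)*x² = (2*x)*x² = 2*x³)
f(14)/(-203) + ((7 - 23)*16)/2796 = (2*14³)/(-203) + ((7 - 23)*16)/2796 = (2*2744)*(-1/203) - 16*16*(1/2796) = 5488*(-1/203) - 256*1/2796 = -784/29 - 64/699 = -549872/20271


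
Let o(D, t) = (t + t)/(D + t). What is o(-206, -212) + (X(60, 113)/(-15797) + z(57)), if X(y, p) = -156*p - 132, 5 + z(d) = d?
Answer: 178742600/3301573 ≈ 54.139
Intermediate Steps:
z(d) = -5 + d
X(y, p) = -132 - 156*p
o(D, t) = 2*t/(D + t) (o(D, t) = (2*t)/(D + t) = 2*t/(D + t))
o(-206, -212) + (X(60, 113)/(-15797) + z(57)) = 2*(-212)/(-206 - 212) + ((-132 - 156*113)/(-15797) + (-5 + 57)) = 2*(-212)/(-418) + ((-132 - 17628)*(-1/15797) + 52) = 2*(-212)*(-1/418) + (-17760*(-1/15797) + 52) = 212/209 + (17760/15797 + 52) = 212/209 + 839204/15797 = 178742600/3301573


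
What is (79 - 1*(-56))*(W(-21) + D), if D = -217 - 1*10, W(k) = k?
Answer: -33480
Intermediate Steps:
D = -227 (D = -217 - 10 = -227)
(79 - 1*(-56))*(W(-21) + D) = (79 - 1*(-56))*(-21 - 227) = (79 + 56)*(-248) = 135*(-248) = -33480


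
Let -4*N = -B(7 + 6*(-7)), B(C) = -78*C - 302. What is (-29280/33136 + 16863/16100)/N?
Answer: 780039/2891323100 ≈ 0.00026979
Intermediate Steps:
B(C) = -302 - 78*C
N = 607 (N = -(-1)*(-302 - 78*(7 + 6*(-7)))/4 = -(-1)*(-302 - 78*(7 - 42))/4 = -(-1)*(-302 - 78*(-35))/4 = -(-1)*(-302 + 2730)/4 = -(-1)*2428/4 = -1/4*(-2428) = 607)
(-29280/33136 + 16863/16100)/N = (-29280/33136 + 16863/16100)/607 = (-29280*1/33136 + 16863*(1/16100))*(1/607) = (-1830/2071 + 2409/2300)*(1/607) = (780039/4763300)*(1/607) = 780039/2891323100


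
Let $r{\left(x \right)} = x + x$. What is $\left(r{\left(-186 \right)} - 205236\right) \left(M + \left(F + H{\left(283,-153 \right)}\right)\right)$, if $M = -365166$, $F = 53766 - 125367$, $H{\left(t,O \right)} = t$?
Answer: $89744602272$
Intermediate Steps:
$r{\left(x \right)} = 2 x$
$F = -71601$
$\left(r{\left(-186 \right)} - 205236\right) \left(M + \left(F + H{\left(283,-153 \right)}\right)\right) = \left(2 \left(-186\right) - 205236\right) \left(-365166 + \left(-71601 + 283\right)\right) = \left(-372 - 205236\right) \left(-365166 - 71318\right) = \left(-205608\right) \left(-436484\right) = 89744602272$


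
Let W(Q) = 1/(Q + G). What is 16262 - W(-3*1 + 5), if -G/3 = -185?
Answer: 9057933/557 ≈ 16262.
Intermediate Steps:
G = 555 (G = -3*(-185) = 555)
W(Q) = 1/(555 + Q) (W(Q) = 1/(Q + 555) = 1/(555 + Q))
16262 - W(-3*1 + 5) = 16262 - 1/(555 + (-3*1 + 5)) = 16262 - 1/(555 + (-3 + 5)) = 16262 - 1/(555 + 2) = 16262 - 1/557 = 9057933/557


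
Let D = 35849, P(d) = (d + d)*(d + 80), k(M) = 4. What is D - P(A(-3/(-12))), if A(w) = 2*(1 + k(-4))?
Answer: 34049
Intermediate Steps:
A(w) = 10 (A(w) = 2*(1 + 4) = 2*5 = 10)
P(d) = 2*d*(80 + d) (P(d) = (2*d)*(80 + d) = 2*d*(80 + d))
D - P(A(-3/(-12))) = 35849 - 2*10*(80 + 10) = 35849 - 2*10*90 = 35849 - 1*1800 = 35849 - 1800 = 34049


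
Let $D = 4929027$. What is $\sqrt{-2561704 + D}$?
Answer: $\sqrt{2367323} \approx 1538.6$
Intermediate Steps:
$\sqrt{-2561704 + D} = \sqrt{-2561704 + 4929027} = \sqrt{2367323}$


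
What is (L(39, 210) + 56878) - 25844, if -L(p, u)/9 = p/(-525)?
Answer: 5431067/175 ≈ 31035.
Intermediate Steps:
L(p, u) = 3*p/175 (L(p, u) = -9*p/(-525) = -9*p*(-1)/525 = -(-3)*p/175 = 3*p/175)
(L(39, 210) + 56878) - 25844 = ((3/175)*39 + 56878) - 25844 = (117/175 + 56878) - 25844 = 9953767/175 - 25844 = 5431067/175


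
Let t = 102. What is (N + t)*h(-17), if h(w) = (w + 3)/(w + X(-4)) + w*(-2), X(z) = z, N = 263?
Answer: 37960/3 ≈ 12653.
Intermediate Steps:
h(w) = -2*w + (3 + w)/(-4 + w) (h(w) = (w + 3)/(w - 4) + w*(-2) = (3 + w)/(-4 + w) - 2*w = -2*w + (3 + w)/(-4 + w))
(N + t)*h(-17) = (263 + 102)*((3 - 2*(-17)**2 + 9*(-17))/(-4 - 17)) = 365*((3 - 2*289 - 153)/(-21)) = 365*(-(3 - 578 - 153)/21) = 365*(-1/21*(-728)) = 365*(104/3) = 37960/3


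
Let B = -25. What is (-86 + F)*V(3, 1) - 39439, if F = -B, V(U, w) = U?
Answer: -39622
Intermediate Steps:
F = 25 (F = -1*(-25) = 25)
(-86 + F)*V(3, 1) - 39439 = (-86 + 25)*3 - 39439 = -61*3 - 39439 = -183 - 39439 = -39622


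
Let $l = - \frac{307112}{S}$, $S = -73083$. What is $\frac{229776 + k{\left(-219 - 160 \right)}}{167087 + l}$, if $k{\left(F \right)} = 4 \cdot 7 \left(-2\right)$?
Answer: $\frac{16788626760}{12211526333} \approx 1.3748$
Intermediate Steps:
$k{\left(F \right)} = -56$ ($k{\left(F \right)} = 28 \left(-2\right) = -56$)
$l = \frac{307112}{73083}$ ($l = - \frac{307112}{-73083} = \left(-307112\right) \left(- \frac{1}{73083}\right) = \frac{307112}{73083} \approx 4.2022$)
$\frac{229776 + k{\left(-219 - 160 \right)}}{167087 + l} = \frac{229776 - 56}{167087 + \frac{307112}{73083}} = \frac{229720}{\frac{12211526333}{73083}} = 229720 \cdot \frac{73083}{12211526333} = \frac{16788626760}{12211526333}$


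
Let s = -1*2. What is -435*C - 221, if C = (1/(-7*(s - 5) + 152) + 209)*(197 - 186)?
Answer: -67020757/67 ≈ -1.0003e+6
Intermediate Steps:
s = -2
C = 462110/201 (C = (1/(-7*(-2 - 5) + 152) + 209)*(197 - 186) = (1/(-7*(-7) + 152) + 209)*11 = (1/(49 + 152) + 209)*11 = (1/201 + 209)*11 = (42010/201)*11 = 462110/201 ≈ 2299.1)
-435*C - 221 = -435*462110/201 - 221 = -67005950/67 - 221 = -67020757/67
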